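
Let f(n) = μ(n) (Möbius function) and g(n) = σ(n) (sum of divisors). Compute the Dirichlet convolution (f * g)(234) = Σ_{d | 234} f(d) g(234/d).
(μ * σ)(234) = 234

Divisors of 234: [1, 2, 3, 6, 9, 13, 18, 26, 39, 78, 117, 234]. For each d | 234:
  d = 1: μ(1) · σ(234/1) = 1 · 546 = 546
  d = 2: μ(2) · σ(234/2) = -1 · 182 = -182
  d = 3: μ(3) · σ(234/3) = -1 · 168 = -168
  d = 6: μ(6) · σ(234/6) = 1 · 56 = 56
  d = 9: μ(9) · σ(234/9) = 0 · 42 = 0
  d = 13: μ(13) · σ(234/13) = -1 · 39 = -39
  d = 18: μ(18) · σ(234/18) = 0 · 14 = 0
  d = 26: μ(26) · σ(234/26) = 1 · 13 = 13
  d = 39: μ(39) · σ(234/39) = 1 · 12 = 12
  d = 78: μ(78) · σ(234/78) = -1 · 4 = -4
  d = 117: μ(117) · σ(234/117) = 0 · 3 = 0
  d = 234: μ(234) · σ(234/234) = 0 · 1 = 0
Summing: (μ * σ)(234) = 546 + -182 + -168 + 56 + 0 + -39 + 0 + 13 + 12 + -4 + 0 + 0 = 234.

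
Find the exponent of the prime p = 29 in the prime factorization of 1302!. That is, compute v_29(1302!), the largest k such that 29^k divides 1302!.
v_29(1302!) = 45

Legendre's formula: v_p(n!) = Σ_{k ≥ 1} ⌊n / p^k⌋. For p = 29, n = 1302, the terms are:
  ⌊1302/29^1⌋ = ⌊1302/29⌋ = 44
  ⌊1302/29^2⌋ = ⌊1302/841⌋ = 1
(the next term ⌊1302/29^3⌋ = 0, terminating the sum). Summing: v_29(1302!) = 44 + 1 = 45.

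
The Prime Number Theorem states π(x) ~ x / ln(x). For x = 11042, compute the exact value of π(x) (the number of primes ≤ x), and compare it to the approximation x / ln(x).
π(11042) = 1337;  x/ln(x) ≈ 1186.11;  relative error ≈ 11.29%.

Directly count primes up to 11042: π(11042) = 1337. The PNT approximation gives 11042/ln(11042) ≈ 11042/9.30946 ≈ 1186.11. Relative error (π(x) − x/ln(x)) / π(x) ≈ 11.29%; the approximation is known to undercount slightly (Li(x) is a better estimate).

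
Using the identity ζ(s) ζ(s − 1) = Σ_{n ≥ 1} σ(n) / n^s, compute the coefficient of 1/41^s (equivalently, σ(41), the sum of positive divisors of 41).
σ(41) = 42

In the product (Σ m^0/m^s)(Σ k / k^s) = Σ (Σ_{d | n} d) / n^s, the coefficient of 1/n^s is σ(n) = Σ_{d | n} d. For n = 41, divisors are [1, 41]; summing: σ(41) = 42.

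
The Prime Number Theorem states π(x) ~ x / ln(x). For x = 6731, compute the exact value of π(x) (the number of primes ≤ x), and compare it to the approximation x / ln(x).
π(6731) = 867;  x/ln(x) ≈ 763.63;  relative error ≈ 11.92%.

Directly count primes up to 6731: π(6731) = 867. The PNT approximation gives 6731/ln(6731) ≈ 6731/8.81448 ≈ 763.63. Relative error (π(x) − x/ln(x)) / π(x) ≈ 11.92%; the approximation is known to undercount slightly (Li(x) is a better estimate).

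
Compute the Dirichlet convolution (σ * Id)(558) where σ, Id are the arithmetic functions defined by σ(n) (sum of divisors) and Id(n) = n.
(σ * Id)(558) = 10710

Divisors of 558: [1, 2, 3, 6, 9, 18, 31, 62, 93, 186, 279, 558]. For each d | 558:
  d = 1: σ(1) · Id(558/1) = 1 · 558 = 558
  d = 2: σ(2) · Id(558/2) = 3 · 279 = 837
  d = 3: σ(3) · Id(558/3) = 4 · 186 = 744
  d = 6: σ(6) · Id(558/6) = 12 · 93 = 1116
  d = 9: σ(9) · Id(558/9) = 13 · 62 = 806
  d = 18: σ(18) · Id(558/18) = 39 · 31 = 1209
  d = 31: σ(31) · Id(558/31) = 32 · 18 = 576
  d = 62: σ(62) · Id(558/62) = 96 · 9 = 864
  d = 93: σ(93) · Id(558/93) = 128 · 6 = 768
  d = 186: σ(186) · Id(558/186) = 384 · 3 = 1152
  d = 279: σ(279) · Id(558/279) = 416 · 2 = 832
  d = 558: σ(558) · Id(558/558) = 1248 · 1 = 1248
Summing: (σ * Id)(558) = 558 + 837 + 744 + 1116 + 806 + 1209 + 576 + 864 + 768 + 1152 + 832 + 1248 = 10710.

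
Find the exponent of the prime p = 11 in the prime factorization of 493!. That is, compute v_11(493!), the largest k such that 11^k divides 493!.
v_11(493!) = 48

Legendre's formula: v_p(n!) = Σ_{k ≥ 1} ⌊n / p^k⌋. For p = 11, n = 493, the terms are:
  ⌊493/11^1⌋ = ⌊493/11⌋ = 44
  ⌊493/11^2⌋ = ⌊493/121⌋ = 4
(the next term ⌊493/11^3⌋ = 0, terminating the sum). Summing: v_11(493!) = 44 + 4 = 48.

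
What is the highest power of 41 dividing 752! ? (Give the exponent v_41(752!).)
v_41(752!) = 18

Legendre's formula: v_p(n!) = Σ_{k ≥ 1} ⌊n / p^k⌋. For p = 41, n = 752, the terms are:
  ⌊752/41^1⌋ = ⌊752/41⌋ = 18
(the next term ⌊752/41^2⌋ = 0, terminating the sum). Summing: v_41(752!) = 18 = 18.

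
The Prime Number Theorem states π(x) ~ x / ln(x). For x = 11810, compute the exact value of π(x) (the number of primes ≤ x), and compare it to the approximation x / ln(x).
π(11810) = 1415;  x/ln(x) ≈ 1259.50;  relative error ≈ 10.99%.

Directly count primes up to 11810: π(11810) = 1415. The PNT approximation gives 11810/ln(11810) ≈ 11810/9.37670 ≈ 1259.50. Relative error (π(x) − x/ln(x)) / π(x) ≈ 10.99%; the approximation is known to undercount slightly (Li(x) is a better estimate).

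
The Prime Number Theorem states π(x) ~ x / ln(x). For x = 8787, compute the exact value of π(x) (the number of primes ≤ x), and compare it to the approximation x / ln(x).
π(8787) = 1095;  x/ln(x) ≈ 967.62;  relative error ≈ 11.63%.

Directly count primes up to 8787: π(8787) = 1095. The PNT approximation gives 8787/ln(8787) ≈ 8787/9.08103 ≈ 967.62. Relative error (π(x) − x/ln(x)) / π(x) ≈ 11.63%; the approximation is known to undercount slightly (Li(x) is a better estimate).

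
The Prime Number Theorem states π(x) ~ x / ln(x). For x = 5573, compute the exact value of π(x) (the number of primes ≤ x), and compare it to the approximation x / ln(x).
π(5573) = 736;  x/ln(x) ≈ 646.09;  relative error ≈ 12.22%.

Directly count primes up to 5573: π(5573) = 736. The PNT approximation gives 5573/ln(5573) ≈ 5573/8.62569 ≈ 646.09. Relative error (π(x) − x/ln(x)) / π(x) ≈ 12.22%; the approximation is known to undercount slightly (Li(x) is a better estimate).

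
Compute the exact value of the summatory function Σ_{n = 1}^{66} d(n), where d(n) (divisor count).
Σ_{n ≤ 66} d(n) = 292

Compute d(n) for each 1 ≤ n ≤ 66: d(1) = 1, d(2) = 2, d(3) = 2, d(4) = 3, d(5) = 2, d(6) = 4, d(7) = 2, d(8) = 4, d(9) = 3, d(10) = 4, d(11) = 2, d(12) = 6, d(13) = 2, d(14) = 4, d(15) = 4, d(16) = 5, d(17) = 2, d(18) = 6, d(19) = 2, d(20) = 6, d(21) = 4, d(22) = 4, d(23) = 2, d(24) = 8, d(25) = 3, d(26) = 4, d(27) = 4, d(28) = 6, d(29) = 2, d(30) = 8, d(31) = 2, d(32) = 6, d(33) = 4, d(34) = 4, d(35) = 4, d(36) = 9, d(37) = 2, d(38) = 4, d(39) = 4, d(40) = 8, d(41) = 2, d(42) = 8, d(43) = 2, d(44) = 6, d(45) = 6, d(46) = 4, d(47) = 2, d(48) = 10, d(49) = 3, d(50) = 6, d(51) = 4, d(52) = 6, d(53) = 2, d(54) = 8, d(55) = 4, d(56) = 8, d(57) = 4, d(58) = 4, d(59) = 2, d(60) = 12, d(61) = 2, d(62) = 4, d(63) = 6, d(64) = 7, d(65) = 4, d(66) = 8. Summing all 66 values: 292. (Dirichlet's divisor formula: Σ_{n ≤ x} d(n) = x ln(x) + (2γ − 1) x + O(√x). For x = 66, the asymptotic estimate is ≈ 286.71.)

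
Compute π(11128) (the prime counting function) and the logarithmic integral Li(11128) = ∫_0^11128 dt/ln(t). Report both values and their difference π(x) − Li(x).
π(11128) = 1348;  Li(11128) ≈ 1367.89;  π(x) − Li(x) ≈ -19.89.

Direct count of primes ≤ 11128 gives π(11128) = 1348. Numerical evaluation of the logarithmic integral gives Li(11128) ≈ 1367.89. The difference π(x) − Li(x) ≈ -19.89 is typically negative for small/moderate x (Li(x) overestimates), though Littlewood's theorem shows this sign changes infinitely often.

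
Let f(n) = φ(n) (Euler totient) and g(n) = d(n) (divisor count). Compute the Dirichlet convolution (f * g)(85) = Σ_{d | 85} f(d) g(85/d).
(φ * d)(85) = 108

Divisors of 85: [1, 5, 17, 85]. For each d | 85:
  d = 1: φ(1) · d(85/1) = 1 · 4 = 4
  d = 5: φ(5) · d(85/5) = 4 · 2 = 8
  d = 17: φ(17) · d(85/17) = 16 · 2 = 32
  d = 85: φ(85) · d(85/85) = 64 · 1 = 64
Summing: (φ * d)(85) = 4 + 8 + 32 + 64 = 108.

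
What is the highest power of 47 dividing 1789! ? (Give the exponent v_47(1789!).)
v_47(1789!) = 38

Legendre's formula: v_p(n!) = Σ_{k ≥ 1} ⌊n / p^k⌋. For p = 47, n = 1789, the terms are:
  ⌊1789/47^1⌋ = ⌊1789/47⌋ = 38
(the next term ⌊1789/47^2⌋ = 0, terminating the sum). Summing: v_47(1789!) = 38 = 38.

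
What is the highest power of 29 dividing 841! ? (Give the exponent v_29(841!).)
v_29(841!) = 30

Legendre's formula: v_p(n!) = Σ_{k ≥ 1} ⌊n / p^k⌋. For p = 29, n = 841, the terms are:
  ⌊841/29^1⌋ = ⌊841/29⌋ = 29
  ⌊841/29^2⌋ = ⌊841/841⌋ = 1
(the next term ⌊841/29^3⌋ = 0, terminating the sum). Summing: v_29(841!) = 29 + 1 = 30.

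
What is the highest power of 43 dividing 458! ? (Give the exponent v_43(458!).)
v_43(458!) = 10

Legendre's formula: v_p(n!) = Σ_{k ≥ 1} ⌊n / p^k⌋. For p = 43, n = 458, the terms are:
  ⌊458/43^1⌋ = ⌊458/43⌋ = 10
(the next term ⌊458/43^2⌋ = 0, terminating the sum). Summing: v_43(458!) = 10 = 10.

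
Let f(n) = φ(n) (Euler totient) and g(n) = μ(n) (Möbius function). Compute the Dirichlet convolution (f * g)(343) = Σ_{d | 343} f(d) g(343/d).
(φ * μ)(343) = 252

Divisors of 343: [1, 7, 49, 343]. For each d | 343:
  d = 1: φ(1) · μ(343/1) = 1 · 0 = 0
  d = 7: φ(7) · μ(343/7) = 6 · 0 = 0
  d = 49: φ(49) · μ(343/49) = 42 · -1 = -42
  d = 343: φ(343) · μ(343/343) = 294 · 1 = 294
Summing: (φ * μ)(343) = 0 + 0 + -42 + 294 = 252.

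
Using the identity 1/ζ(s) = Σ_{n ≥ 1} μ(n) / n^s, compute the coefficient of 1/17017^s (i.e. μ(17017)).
μ(17017) = 1

Factor n = 17017 = 7 · 11 · 13 · 17. μ(n) = 0 if any exponent ≥ 2 (not squarefree); otherwise μ(n) = (−1)^{ω(n)} where ω(n) is the number of distinct prime factors. Applying: μ(17017) = 1.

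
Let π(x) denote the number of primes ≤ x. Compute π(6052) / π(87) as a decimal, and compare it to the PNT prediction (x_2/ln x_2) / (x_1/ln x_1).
π(6052)/π(87) = 789/23 ≈ 34.3043;  PNT prediction ≈ 35.6750.

π(87) = 23 and π(6052) = 789, so π(6052)/π(87) ≈ 34.3043. The PNT-predicted ratio is (6052/ln(6052)) / (87/ln(87)) ≈ 35.6750. The two agree to within a few percent, as expected.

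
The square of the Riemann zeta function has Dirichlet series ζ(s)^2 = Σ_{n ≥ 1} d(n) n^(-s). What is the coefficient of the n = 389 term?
d(389) = 2

ζ(s)^2 = (Σ 1/m^s)(Σ 1/k^s). The coefficient of 1/n^s in the product is the number of ordered pairs (m, k) with mk = n, which equals d(n). For n = 389, divisors are [1, 389], so d(389) = 2.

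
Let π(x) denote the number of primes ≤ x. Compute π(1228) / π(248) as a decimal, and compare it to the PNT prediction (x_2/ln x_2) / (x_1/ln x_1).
π(1228)/π(248) = 200/53 ≈ 3.7736;  PNT prediction ≈ 3.8380.

π(248) = 53 and π(1228) = 200, so π(1228)/π(248) ≈ 3.7736. The PNT-predicted ratio is (1228/ln(1228)) / (248/ln(248)) ≈ 3.8380. The two agree to within a few percent, as expected.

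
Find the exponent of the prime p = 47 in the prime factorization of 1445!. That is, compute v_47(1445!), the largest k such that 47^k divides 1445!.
v_47(1445!) = 30

Legendre's formula: v_p(n!) = Σ_{k ≥ 1} ⌊n / p^k⌋. For p = 47, n = 1445, the terms are:
  ⌊1445/47^1⌋ = ⌊1445/47⌋ = 30
(the next term ⌊1445/47^2⌋ = 0, terminating the sum). Summing: v_47(1445!) = 30 = 30.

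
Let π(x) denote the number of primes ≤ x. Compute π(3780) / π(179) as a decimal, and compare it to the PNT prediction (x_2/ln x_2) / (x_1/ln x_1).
π(3780)/π(179) = 526/41 ≈ 12.8293;  PNT prediction ≈ 13.2982.

π(179) = 41 and π(3780) = 526, so π(3780)/π(179) ≈ 12.8293. The PNT-predicted ratio is (3780/ln(3780)) / (179/ln(179)) ≈ 13.2982. The two agree to within a few percent, as expected.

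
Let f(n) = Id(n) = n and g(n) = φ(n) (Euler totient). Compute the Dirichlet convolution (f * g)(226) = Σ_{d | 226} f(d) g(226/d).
(Id * φ)(226) = 675

Divisors of 226: [1, 2, 113, 226]. For each d | 226:
  d = 1: Id(1) · φ(226/1) = 1 · 112 = 112
  d = 2: Id(2) · φ(226/2) = 2 · 112 = 224
  d = 113: Id(113) · φ(226/113) = 113 · 1 = 113
  d = 226: Id(226) · φ(226/226) = 226 · 1 = 226
Summing: (Id * φ)(226) = 112 + 224 + 113 + 226 = 675.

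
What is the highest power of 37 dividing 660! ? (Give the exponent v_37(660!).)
v_37(660!) = 17

Legendre's formula: v_p(n!) = Σ_{k ≥ 1} ⌊n / p^k⌋. For p = 37, n = 660, the terms are:
  ⌊660/37^1⌋ = ⌊660/37⌋ = 17
(the next term ⌊660/37^2⌋ = 0, terminating the sum). Summing: v_37(660!) = 17 = 17.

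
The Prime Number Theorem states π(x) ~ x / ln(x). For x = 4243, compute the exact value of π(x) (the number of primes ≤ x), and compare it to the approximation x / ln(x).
π(4243) = 582;  x/ln(x) ≈ 507.96;  relative error ≈ 12.72%.

Directly count primes up to 4243: π(4243) = 582. The PNT approximation gives 4243/ln(4243) ≈ 4243/8.35303 ≈ 507.96. Relative error (π(x) − x/ln(x)) / π(x) ≈ 12.72%; the approximation is known to undercount slightly (Li(x) is a better estimate).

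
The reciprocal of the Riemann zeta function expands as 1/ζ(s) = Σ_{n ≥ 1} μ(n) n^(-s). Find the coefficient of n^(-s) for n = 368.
μ(368) = 0

Factor n = 368 = 2^4 · 23. μ(n) = 0 if any exponent ≥ 2 (not squarefree); otherwise μ(n) = (−1)^{ω(n)} where ω(n) is the number of distinct prime factors. Applying: μ(368) = 0.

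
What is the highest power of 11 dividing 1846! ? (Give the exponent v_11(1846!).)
v_11(1846!) = 183

Legendre's formula: v_p(n!) = Σ_{k ≥ 1} ⌊n / p^k⌋. For p = 11, n = 1846, the terms are:
  ⌊1846/11^1⌋ = ⌊1846/11⌋ = 167
  ⌊1846/11^2⌋ = ⌊1846/121⌋ = 15
  ⌊1846/11^3⌋ = ⌊1846/1331⌋ = 1
(the next term ⌊1846/11^4⌋ = 0, terminating the sum). Summing: v_11(1846!) = 167 + 15 + 1 = 183.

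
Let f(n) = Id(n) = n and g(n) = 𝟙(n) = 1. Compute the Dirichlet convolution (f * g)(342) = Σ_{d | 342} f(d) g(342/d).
(Id * 𝟙)(342) = 780

Divisors of 342: [1, 2, 3, 6, 9, 18, 19, 38, 57, 114, 171, 342]. For each d | 342:
  d = 1: Id(1) · 𝟙(342/1) = 1 · 1 = 1
  d = 2: Id(2) · 𝟙(342/2) = 2 · 1 = 2
  d = 3: Id(3) · 𝟙(342/3) = 3 · 1 = 3
  d = 6: Id(6) · 𝟙(342/6) = 6 · 1 = 6
  d = 9: Id(9) · 𝟙(342/9) = 9 · 1 = 9
  d = 18: Id(18) · 𝟙(342/18) = 18 · 1 = 18
  d = 19: Id(19) · 𝟙(342/19) = 19 · 1 = 19
  d = 38: Id(38) · 𝟙(342/38) = 38 · 1 = 38
  d = 57: Id(57) · 𝟙(342/57) = 57 · 1 = 57
  d = 114: Id(114) · 𝟙(342/114) = 114 · 1 = 114
  d = 171: Id(171) · 𝟙(342/171) = 171 · 1 = 171
  d = 342: Id(342) · 𝟙(342/342) = 342 · 1 = 342
Summing: (Id * 𝟙)(342) = 1 + 2 + 3 + 6 + 9 + 18 + 19 + 38 + 57 + 114 + 171 + 342 = 780.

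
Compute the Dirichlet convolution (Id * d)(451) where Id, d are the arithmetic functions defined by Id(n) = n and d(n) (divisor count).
(Id * d)(451) = 559

Divisors of 451: [1, 11, 41, 451]. For each d | 451:
  d = 1: Id(1) · d(451/1) = 1 · 4 = 4
  d = 11: Id(11) · d(451/11) = 11 · 2 = 22
  d = 41: Id(41) · d(451/41) = 41 · 2 = 82
  d = 451: Id(451) · d(451/451) = 451 · 1 = 451
Summing: (Id * d)(451) = 4 + 22 + 82 + 451 = 559.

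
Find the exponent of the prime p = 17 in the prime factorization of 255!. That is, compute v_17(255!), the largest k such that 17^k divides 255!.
v_17(255!) = 15

Legendre's formula: v_p(n!) = Σ_{k ≥ 1} ⌊n / p^k⌋. For p = 17, n = 255, the terms are:
  ⌊255/17^1⌋ = ⌊255/17⌋ = 15
(the next term ⌊255/17^2⌋ = 0, terminating the sum). Summing: v_17(255!) = 15 = 15.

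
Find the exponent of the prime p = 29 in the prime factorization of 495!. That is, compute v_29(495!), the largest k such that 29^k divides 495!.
v_29(495!) = 17

Legendre's formula: v_p(n!) = Σ_{k ≥ 1} ⌊n / p^k⌋. For p = 29, n = 495, the terms are:
  ⌊495/29^1⌋ = ⌊495/29⌋ = 17
(the next term ⌊495/29^2⌋ = 0, terminating the sum). Summing: v_29(495!) = 17 = 17.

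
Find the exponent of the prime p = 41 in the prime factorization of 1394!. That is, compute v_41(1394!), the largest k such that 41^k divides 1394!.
v_41(1394!) = 34

Legendre's formula: v_p(n!) = Σ_{k ≥ 1} ⌊n / p^k⌋. For p = 41, n = 1394, the terms are:
  ⌊1394/41^1⌋ = ⌊1394/41⌋ = 34
(the next term ⌊1394/41^2⌋ = 0, terminating the sum). Summing: v_41(1394!) = 34 = 34.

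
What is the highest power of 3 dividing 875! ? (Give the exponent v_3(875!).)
v_3(875!) = 434

Legendre's formula: v_p(n!) = Σ_{k ≥ 1} ⌊n / p^k⌋. For p = 3, n = 875, the terms are:
  ⌊875/3^1⌋ = ⌊875/3⌋ = 291
  ⌊875/3^2⌋ = ⌊875/9⌋ = 97
  ⌊875/3^3⌋ = ⌊875/27⌋ = 32
  ⌊875/3^4⌋ = ⌊875/81⌋ = 10
  ⌊875/3^5⌋ = ⌊875/243⌋ = 3
  ⌊875/3^6⌋ = ⌊875/729⌋ = 1
(the next term ⌊875/3^7⌋ = 0, terminating the sum). Summing: v_3(875!) = 291 + 97 + 32 + 10 + 3 + 1 = 434.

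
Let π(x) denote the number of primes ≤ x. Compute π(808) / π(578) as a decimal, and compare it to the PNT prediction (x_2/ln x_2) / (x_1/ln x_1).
π(808)/π(578) = 139/106 ≈ 1.3113;  PNT prediction ≈ 1.3280.

π(578) = 106 and π(808) = 139, so π(808)/π(578) ≈ 1.3113. The PNT-predicted ratio is (808/ln(808)) / (578/ln(578)) ≈ 1.3280. The two agree to within a few percent, as expected.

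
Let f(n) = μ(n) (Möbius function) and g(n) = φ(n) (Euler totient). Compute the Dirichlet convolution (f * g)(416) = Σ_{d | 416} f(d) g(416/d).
(μ * φ)(416) = 88

Divisors of 416: [1, 2, 4, 8, 13, 16, 26, 32, 52, 104, 208, 416]. For each d | 416:
  d = 1: μ(1) · φ(416/1) = 1 · 192 = 192
  d = 2: μ(2) · φ(416/2) = -1 · 96 = -96
  d = 4: μ(4) · φ(416/4) = 0 · 48 = 0
  d = 8: μ(8) · φ(416/8) = 0 · 24 = 0
  d = 13: μ(13) · φ(416/13) = -1 · 16 = -16
  d = 16: μ(16) · φ(416/16) = 0 · 12 = 0
  d = 26: μ(26) · φ(416/26) = 1 · 8 = 8
  d = 32: μ(32) · φ(416/32) = 0 · 12 = 0
  d = 52: μ(52) · φ(416/52) = 0 · 4 = 0
  d = 104: μ(104) · φ(416/104) = 0 · 2 = 0
  d = 208: μ(208) · φ(416/208) = 0 · 1 = 0
  d = 416: μ(416) · φ(416/416) = 0 · 1 = 0
Summing: (μ * φ)(416) = 192 + -96 + 0 + 0 + -16 + 0 + 8 + 0 + 0 + 0 + 0 + 0 = 88.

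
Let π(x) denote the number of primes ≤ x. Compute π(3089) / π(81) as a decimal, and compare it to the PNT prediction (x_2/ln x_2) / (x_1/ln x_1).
π(3089)/π(81) = 442/22 ≈ 20.0909;  PNT prediction ≈ 20.8554.

π(81) = 22 and π(3089) = 442, so π(3089)/π(81) ≈ 20.0909. The PNT-predicted ratio is (3089/ln(3089)) / (81/ln(81)) ≈ 20.8554. The two agree to within a few percent, as expected.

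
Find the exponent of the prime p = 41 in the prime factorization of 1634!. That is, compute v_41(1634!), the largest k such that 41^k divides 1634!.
v_41(1634!) = 39

Legendre's formula: v_p(n!) = Σ_{k ≥ 1} ⌊n / p^k⌋. For p = 41, n = 1634, the terms are:
  ⌊1634/41^1⌋ = ⌊1634/41⌋ = 39
(the next term ⌊1634/41^2⌋ = 0, terminating the sum). Summing: v_41(1634!) = 39 = 39.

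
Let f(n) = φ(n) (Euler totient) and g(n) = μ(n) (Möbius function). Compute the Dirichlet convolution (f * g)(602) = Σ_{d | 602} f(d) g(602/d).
(φ * μ)(602) = 0

Divisors of 602: [1, 2, 7, 14, 43, 86, 301, 602]. For each d | 602:
  d = 1: φ(1) · μ(602/1) = 1 · -1 = -1
  d = 2: φ(2) · μ(602/2) = 1 · 1 = 1
  d = 7: φ(7) · μ(602/7) = 6 · 1 = 6
  d = 14: φ(14) · μ(602/14) = 6 · -1 = -6
  d = 43: φ(43) · μ(602/43) = 42 · 1 = 42
  d = 86: φ(86) · μ(602/86) = 42 · -1 = -42
  d = 301: φ(301) · μ(602/301) = 252 · -1 = -252
  d = 602: φ(602) · μ(602/602) = 252 · 1 = 252
Summing: (φ * μ)(602) = -1 + 1 + 6 + -6 + 42 + -42 + -252 + 252 = 0.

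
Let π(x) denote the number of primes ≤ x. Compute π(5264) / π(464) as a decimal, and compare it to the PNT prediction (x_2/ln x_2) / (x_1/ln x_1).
π(5264)/π(464) = 698/90 ≈ 7.7556;  PNT prediction ≈ 8.1292.

π(464) = 90 and π(5264) = 698, so π(5264)/π(464) ≈ 7.7556. The PNT-predicted ratio is (5264/ln(5264)) / (464/ln(464)) ≈ 8.1292. The two agree to within a few percent, as expected.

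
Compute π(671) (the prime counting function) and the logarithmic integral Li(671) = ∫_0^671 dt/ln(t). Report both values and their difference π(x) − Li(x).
π(671) = 121;  Li(671) ≈ 128.65;  π(x) − Li(x) ≈ -7.65.

Direct count of primes ≤ 671 gives π(671) = 121. Numerical evaluation of the logarithmic integral gives Li(671) ≈ 128.65. The difference π(x) − Li(x) ≈ -7.65 is typically negative for small/moderate x (Li(x) overestimates), though Littlewood's theorem shows this sign changes infinitely often.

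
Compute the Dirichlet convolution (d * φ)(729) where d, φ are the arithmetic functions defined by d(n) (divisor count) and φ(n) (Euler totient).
(d * φ)(729) = 1093

Divisors of 729: [1, 3, 9, 27, 81, 243, 729]. For each d | 729:
  d = 1: d(1) · φ(729/1) = 1 · 486 = 486
  d = 3: d(3) · φ(729/3) = 2 · 162 = 324
  d = 9: d(9) · φ(729/9) = 3 · 54 = 162
  d = 27: d(27) · φ(729/27) = 4 · 18 = 72
  d = 81: d(81) · φ(729/81) = 5 · 6 = 30
  d = 243: d(243) · φ(729/243) = 6 · 2 = 12
  d = 729: d(729) · φ(729/729) = 7 · 1 = 7
Summing: (d * φ)(729) = 486 + 324 + 162 + 72 + 30 + 12 + 7 = 1093.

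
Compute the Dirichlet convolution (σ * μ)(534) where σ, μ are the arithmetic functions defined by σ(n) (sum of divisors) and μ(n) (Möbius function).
(σ * μ)(534) = 534

Divisors of 534: [1, 2, 3, 6, 89, 178, 267, 534]. For each d | 534:
  d = 1: σ(1) · μ(534/1) = 1 · -1 = -1
  d = 2: σ(2) · μ(534/2) = 3 · 1 = 3
  d = 3: σ(3) · μ(534/3) = 4 · 1 = 4
  d = 6: σ(6) · μ(534/6) = 12 · -1 = -12
  d = 89: σ(89) · μ(534/89) = 90 · 1 = 90
  d = 178: σ(178) · μ(534/178) = 270 · -1 = -270
  d = 267: σ(267) · μ(534/267) = 360 · -1 = -360
  d = 534: σ(534) · μ(534/534) = 1080 · 1 = 1080
Summing: (σ * μ)(534) = -1 + 3 + 4 + -12 + 90 + -270 + -360 + 1080 = 534.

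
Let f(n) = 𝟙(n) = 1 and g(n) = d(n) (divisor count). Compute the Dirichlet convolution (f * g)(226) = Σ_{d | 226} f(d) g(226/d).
(𝟙 * d)(226) = 9

Divisors of 226: [1, 2, 113, 226]. For each d | 226:
  d = 1: 𝟙(1) · d(226/1) = 1 · 4 = 4
  d = 2: 𝟙(2) · d(226/2) = 1 · 2 = 2
  d = 113: 𝟙(113) · d(226/113) = 1 · 2 = 2
  d = 226: 𝟙(226) · d(226/226) = 1 · 1 = 1
Summing: (𝟙 * d)(226) = 4 + 2 + 2 + 1 = 9.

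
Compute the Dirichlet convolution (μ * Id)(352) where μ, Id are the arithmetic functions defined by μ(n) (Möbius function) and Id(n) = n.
(μ * Id)(352) = 160

Divisors of 352: [1, 2, 4, 8, 11, 16, 22, 32, 44, 88, 176, 352]. For each d | 352:
  d = 1: μ(1) · Id(352/1) = 1 · 352 = 352
  d = 2: μ(2) · Id(352/2) = -1 · 176 = -176
  d = 4: μ(4) · Id(352/4) = 0 · 88 = 0
  d = 8: μ(8) · Id(352/8) = 0 · 44 = 0
  d = 11: μ(11) · Id(352/11) = -1 · 32 = -32
  d = 16: μ(16) · Id(352/16) = 0 · 22 = 0
  d = 22: μ(22) · Id(352/22) = 1 · 16 = 16
  d = 32: μ(32) · Id(352/32) = 0 · 11 = 0
  d = 44: μ(44) · Id(352/44) = 0 · 8 = 0
  d = 88: μ(88) · Id(352/88) = 0 · 4 = 0
  d = 176: μ(176) · Id(352/176) = 0 · 2 = 0
  d = 352: μ(352) · Id(352/352) = 0 · 1 = 0
Summing: (μ * Id)(352) = 352 + -176 + 0 + 0 + -32 + 0 + 16 + 0 + 0 + 0 + 0 + 0 = 160.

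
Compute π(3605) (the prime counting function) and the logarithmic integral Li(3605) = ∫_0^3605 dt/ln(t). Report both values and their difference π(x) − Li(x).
π(3605) = 503;  Li(3605) ≈ 517.44;  π(x) − Li(x) ≈ -14.44.

Direct count of primes ≤ 3605 gives π(3605) = 503. Numerical evaluation of the logarithmic integral gives Li(3605) ≈ 517.44. The difference π(x) − Li(x) ≈ -14.44 is typically negative for small/moderate x (Li(x) overestimates), though Littlewood's theorem shows this sign changes infinitely often.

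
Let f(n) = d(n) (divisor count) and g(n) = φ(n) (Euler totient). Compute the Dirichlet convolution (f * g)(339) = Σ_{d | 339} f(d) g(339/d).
(d * φ)(339) = 456

Divisors of 339: [1, 3, 113, 339]. For each d | 339:
  d = 1: d(1) · φ(339/1) = 1 · 224 = 224
  d = 3: d(3) · φ(339/3) = 2 · 112 = 224
  d = 113: d(113) · φ(339/113) = 2 · 2 = 4
  d = 339: d(339) · φ(339/339) = 4 · 1 = 4
Summing: (d * φ)(339) = 224 + 224 + 4 + 4 = 456.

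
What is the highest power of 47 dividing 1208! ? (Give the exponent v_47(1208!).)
v_47(1208!) = 25

Legendre's formula: v_p(n!) = Σ_{k ≥ 1} ⌊n / p^k⌋. For p = 47, n = 1208, the terms are:
  ⌊1208/47^1⌋ = ⌊1208/47⌋ = 25
(the next term ⌊1208/47^2⌋ = 0, terminating the sum). Summing: v_47(1208!) = 25 = 25.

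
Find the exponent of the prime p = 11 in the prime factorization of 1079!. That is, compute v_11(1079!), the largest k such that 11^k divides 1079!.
v_11(1079!) = 106

Legendre's formula: v_p(n!) = Σ_{k ≥ 1} ⌊n / p^k⌋. For p = 11, n = 1079, the terms are:
  ⌊1079/11^1⌋ = ⌊1079/11⌋ = 98
  ⌊1079/11^2⌋ = ⌊1079/121⌋ = 8
(the next term ⌊1079/11^3⌋ = 0, terminating the sum). Summing: v_11(1079!) = 98 + 8 = 106.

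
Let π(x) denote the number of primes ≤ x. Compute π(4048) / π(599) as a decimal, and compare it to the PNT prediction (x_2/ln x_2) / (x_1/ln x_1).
π(4048)/π(599) = 557/109 ≈ 5.1101;  PNT prediction ≈ 5.2033.

π(599) = 109 and π(4048) = 557, so π(4048)/π(599) ≈ 5.1101. The PNT-predicted ratio is (4048/ln(4048)) / (599/ln(599)) ≈ 5.2033. The two agree to within a few percent, as expected.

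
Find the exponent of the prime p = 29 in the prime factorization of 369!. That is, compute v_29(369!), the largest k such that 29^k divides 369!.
v_29(369!) = 12

Legendre's formula: v_p(n!) = Σ_{k ≥ 1} ⌊n / p^k⌋. For p = 29, n = 369, the terms are:
  ⌊369/29^1⌋ = ⌊369/29⌋ = 12
(the next term ⌊369/29^2⌋ = 0, terminating the sum). Summing: v_29(369!) = 12 = 12.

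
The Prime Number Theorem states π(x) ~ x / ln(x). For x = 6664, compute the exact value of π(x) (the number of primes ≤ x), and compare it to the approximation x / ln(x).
π(6664) = 859;  x/ln(x) ≈ 756.89;  relative error ≈ 11.89%.

Directly count primes up to 6664: π(6664) = 859. The PNT approximation gives 6664/ln(6664) ≈ 6664/8.80448 ≈ 756.89. Relative error (π(x) − x/ln(x)) / π(x) ≈ 11.89%; the approximation is known to undercount slightly (Li(x) is a better estimate).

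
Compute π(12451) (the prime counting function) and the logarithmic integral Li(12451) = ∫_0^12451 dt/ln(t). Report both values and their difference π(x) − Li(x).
π(12451) = 1486;  Li(12451) ≈ 1509.02;  π(x) − Li(x) ≈ -23.02.

Direct count of primes ≤ 12451 gives π(12451) = 1486. Numerical evaluation of the logarithmic integral gives Li(12451) ≈ 1509.02. The difference π(x) − Li(x) ≈ -23.02 is typically negative for small/moderate x (Li(x) overestimates), though Littlewood's theorem shows this sign changes infinitely often.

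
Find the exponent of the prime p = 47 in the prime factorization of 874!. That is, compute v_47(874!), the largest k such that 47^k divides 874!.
v_47(874!) = 18

Legendre's formula: v_p(n!) = Σ_{k ≥ 1} ⌊n / p^k⌋. For p = 47, n = 874, the terms are:
  ⌊874/47^1⌋ = ⌊874/47⌋ = 18
(the next term ⌊874/47^2⌋ = 0, terminating the sum). Summing: v_47(874!) = 18 = 18.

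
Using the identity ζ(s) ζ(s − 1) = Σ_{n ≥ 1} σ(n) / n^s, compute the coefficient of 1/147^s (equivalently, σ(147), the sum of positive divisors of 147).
σ(147) = 228

In the product (Σ m^0/m^s)(Σ k / k^s) = Σ (Σ_{d | n} d) / n^s, the coefficient of 1/n^s is σ(n) = Σ_{d | n} d. For n = 147, divisors are [1, 3, 7, 21, 49, 147]; summing: σ(147) = 228.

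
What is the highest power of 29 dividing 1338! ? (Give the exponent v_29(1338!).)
v_29(1338!) = 47

Legendre's formula: v_p(n!) = Σ_{k ≥ 1} ⌊n / p^k⌋. For p = 29, n = 1338, the terms are:
  ⌊1338/29^1⌋ = ⌊1338/29⌋ = 46
  ⌊1338/29^2⌋ = ⌊1338/841⌋ = 1
(the next term ⌊1338/29^3⌋ = 0, terminating the sum). Summing: v_29(1338!) = 46 + 1 = 47.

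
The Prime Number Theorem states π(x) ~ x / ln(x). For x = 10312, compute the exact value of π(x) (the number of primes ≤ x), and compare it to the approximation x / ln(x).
π(10312) = 1264;  x/ln(x) ≈ 1115.89;  relative error ≈ 11.72%.

Directly count primes up to 10312: π(10312) = 1264. The PNT approximation gives 10312/ln(10312) ≈ 10312/9.24106 ≈ 1115.89. Relative error (π(x) − x/ln(x)) / π(x) ≈ 11.72%; the approximation is known to undercount slightly (Li(x) is a better estimate).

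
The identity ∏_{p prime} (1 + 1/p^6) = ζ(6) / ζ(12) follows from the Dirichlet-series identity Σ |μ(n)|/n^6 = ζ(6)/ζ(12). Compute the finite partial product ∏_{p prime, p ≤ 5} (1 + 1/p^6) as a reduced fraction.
∏ = 7414537/7290000

The primes p ≤ 5 are [2, 3, 5]. For each, (1 + 1/p^6) = (p^6 + 1)/p^6. Multiplying these fractions over p ∈ [2, 3, 5] gives 7414537/7290000. (In the limit P → ∞ this tends to ζ(6)/ζ(12).)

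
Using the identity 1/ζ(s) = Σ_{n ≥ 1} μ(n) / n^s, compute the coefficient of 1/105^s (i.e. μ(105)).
μ(105) = -1

Factor n = 105 = 3 · 5 · 7. μ(n) = 0 if any exponent ≥ 2 (not squarefree); otherwise μ(n) = (−1)^{ω(n)} where ω(n) is the number of distinct prime factors. Applying: μ(105) = -1.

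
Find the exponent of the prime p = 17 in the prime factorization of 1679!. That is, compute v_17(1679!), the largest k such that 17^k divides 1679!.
v_17(1679!) = 103

Legendre's formula: v_p(n!) = Σ_{k ≥ 1} ⌊n / p^k⌋. For p = 17, n = 1679, the terms are:
  ⌊1679/17^1⌋ = ⌊1679/17⌋ = 98
  ⌊1679/17^2⌋ = ⌊1679/289⌋ = 5
(the next term ⌊1679/17^3⌋ = 0, terminating the sum). Summing: v_17(1679!) = 98 + 5 = 103.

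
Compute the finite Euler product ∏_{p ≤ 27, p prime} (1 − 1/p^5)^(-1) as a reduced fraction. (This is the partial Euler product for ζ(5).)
∏ = 582482264223124461788463317320875/561738592476112179351889397970176

The primes p ≤ 27 are [2, 3, 5, 7, 11, 13, 17, 19, 23]. For each prime, (1 − 1/p^5)^(-1) = p^5 / (p^5 − 1). The product is (1 − 1/2^5)^(-1), (1 − 1/3^5)^(-1), (1 − 1/5^5)^(-1), (1 − 1/7^5)^(-1), (1 − 1/11^5)^(-1), (1 − 1/13^5)^(-1), (1 − 1/17^5)^(-1), (1 − 1/19^5)^(-1), (1 − 1/23^5)^(-1) = ∏ p^5 / (p^5 − 1) = 582482264223124461788463317320875/561738592476112179351889397970176.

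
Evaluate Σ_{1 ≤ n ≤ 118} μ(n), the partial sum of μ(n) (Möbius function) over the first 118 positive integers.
Σ_{n ≤ 118} μ(n) = -4

Compute μ(n) for each 1 ≤ n ≤ 118: μ(1) = 1, μ(2) = -1, μ(3) = -1, μ(4) = 0, μ(5) = -1, μ(6) = 1, μ(7) = -1, μ(8) = 0, μ(9) = 0, μ(10) = 1, μ(11) = -1, μ(12) = 0, μ(13) = -1, μ(14) = 1, μ(15) = 1, μ(16) = 0, μ(17) = -1, μ(18) = 0, μ(19) = -1, μ(20) = 0, μ(21) = 1, μ(22) = 1, μ(23) = -1, μ(24) = 0, μ(25) = 0, μ(26) = 1, μ(27) = 0, μ(28) = 0, μ(29) = -1, μ(30) = -1, μ(31) = -1, μ(32) = 0, μ(33) = 1, μ(34) = 1, μ(35) = 1, μ(36) = 0, μ(37) = -1, μ(38) = 1, μ(39) = 1, μ(40) = 0, μ(41) = -1, μ(42) = -1, μ(43) = -1, μ(44) = 0, μ(45) = 0, μ(46) = 1, μ(47) = -1, μ(48) = 0, μ(49) = 0, μ(50) = 0, μ(51) = 1, μ(52) = 0, μ(53) = -1, μ(54) = 0, μ(55) = 1, μ(56) = 0, μ(57) = 1, μ(58) = 1, μ(59) = -1, μ(60) = 0, μ(61) = -1, μ(62) = 1, μ(63) = 0, μ(64) = 0, μ(65) = 1, μ(66) = -1, μ(67) = -1, μ(68) = 0, μ(69) = 1, μ(70) = -1, μ(71) = -1, μ(72) = 0, μ(73) = -1, μ(74) = 1, μ(75) = 0, μ(76) = 0, μ(77) = 1, μ(78) = -1, μ(79) = -1, μ(80) = 0, μ(81) = 0, μ(82) = 1, μ(83) = -1, μ(84) = 0, μ(85) = 1, μ(86) = 1, μ(87) = 1, μ(88) = 0, μ(89) = -1, μ(90) = 0, μ(91) = 1, μ(92) = 0, μ(93) = 1, μ(94) = 1, μ(95) = 1, μ(96) = 0, μ(97) = -1, μ(98) = 0, μ(99) = 0, μ(100) = 0, μ(101) = -1, μ(102) = -1, μ(103) = -1, μ(104) = 0, μ(105) = -1, μ(106) = 1, μ(107) = -1, μ(108) = 0, μ(109) = -1, μ(110) = -1, μ(111) = 1, μ(112) = 0, μ(113) = -1, μ(114) = -1, μ(115) = 1, μ(116) = 0, μ(117) = 0, μ(118) = 1. Summing all 118 values: -4. (Mertens function M(x) = Σ_{n ≤ x} μ(n); on average M(x) should be small (PNT ⟺ M(x) = o(x)).)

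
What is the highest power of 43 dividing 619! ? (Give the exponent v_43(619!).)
v_43(619!) = 14

Legendre's formula: v_p(n!) = Σ_{k ≥ 1} ⌊n / p^k⌋. For p = 43, n = 619, the terms are:
  ⌊619/43^1⌋ = ⌊619/43⌋ = 14
(the next term ⌊619/43^2⌋ = 0, terminating the sum). Summing: v_43(619!) = 14 = 14.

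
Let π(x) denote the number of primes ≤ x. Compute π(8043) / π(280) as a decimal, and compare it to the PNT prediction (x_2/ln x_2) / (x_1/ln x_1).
π(8043)/π(280) = 1011/59 ≈ 17.1356;  PNT prediction ≈ 17.9993.

π(280) = 59 and π(8043) = 1011, so π(8043)/π(280) ≈ 17.1356. The PNT-predicted ratio is (8043/ln(8043)) / (280/ln(280)) ≈ 17.9993. The two agree to within a few percent, as expected.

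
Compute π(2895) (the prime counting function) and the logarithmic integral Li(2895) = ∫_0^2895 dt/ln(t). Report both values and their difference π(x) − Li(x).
π(2895) = 418;  Li(2895) ≈ 429.62;  π(x) − Li(x) ≈ -11.62.

Direct count of primes ≤ 2895 gives π(2895) = 418. Numerical evaluation of the logarithmic integral gives Li(2895) ≈ 429.62. The difference π(x) − Li(x) ≈ -11.62 is typically negative for small/moderate x (Li(x) overestimates), though Littlewood's theorem shows this sign changes infinitely often.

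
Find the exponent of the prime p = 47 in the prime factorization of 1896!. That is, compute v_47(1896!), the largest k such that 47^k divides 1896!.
v_47(1896!) = 40

Legendre's formula: v_p(n!) = Σ_{k ≥ 1} ⌊n / p^k⌋. For p = 47, n = 1896, the terms are:
  ⌊1896/47^1⌋ = ⌊1896/47⌋ = 40
(the next term ⌊1896/47^2⌋ = 0, terminating the sum). Summing: v_47(1896!) = 40 = 40.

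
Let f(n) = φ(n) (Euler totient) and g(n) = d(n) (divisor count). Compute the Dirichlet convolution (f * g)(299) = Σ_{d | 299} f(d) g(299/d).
(φ * d)(299) = 336

Divisors of 299: [1, 13, 23, 299]. For each d | 299:
  d = 1: φ(1) · d(299/1) = 1 · 4 = 4
  d = 13: φ(13) · d(299/13) = 12 · 2 = 24
  d = 23: φ(23) · d(299/23) = 22 · 2 = 44
  d = 299: φ(299) · d(299/299) = 264 · 1 = 264
Summing: (φ * d)(299) = 4 + 24 + 44 + 264 = 336.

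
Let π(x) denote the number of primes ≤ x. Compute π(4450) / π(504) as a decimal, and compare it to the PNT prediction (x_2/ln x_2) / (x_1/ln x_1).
π(4450)/π(504) = 604/96 ≈ 6.2917;  PNT prediction ≈ 6.5401.

π(504) = 96 and π(4450) = 604, so π(4450)/π(504) ≈ 6.2917. The PNT-predicted ratio is (4450/ln(4450)) / (504/ln(504)) ≈ 6.5401. The two agree to within a few percent, as expected.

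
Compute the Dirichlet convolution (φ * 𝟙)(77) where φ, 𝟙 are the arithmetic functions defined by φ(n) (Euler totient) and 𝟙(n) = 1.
(φ * 𝟙)(77) = 77

Divisors of 77: [1, 7, 11, 77]. For each d | 77:
  d = 1: φ(1) · 𝟙(77/1) = 1 · 1 = 1
  d = 7: φ(7) · 𝟙(77/7) = 6 · 1 = 6
  d = 11: φ(11) · 𝟙(77/11) = 10 · 1 = 10
  d = 77: φ(77) · 𝟙(77/77) = 60 · 1 = 60
Summing: (φ * 𝟙)(77) = 1 + 6 + 10 + 60 = 77.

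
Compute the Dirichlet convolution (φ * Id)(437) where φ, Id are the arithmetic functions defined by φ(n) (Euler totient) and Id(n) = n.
(φ * Id)(437) = 1665

Divisors of 437: [1, 19, 23, 437]. For each d | 437:
  d = 1: φ(1) · Id(437/1) = 1 · 437 = 437
  d = 19: φ(19) · Id(437/19) = 18 · 23 = 414
  d = 23: φ(23) · Id(437/23) = 22 · 19 = 418
  d = 437: φ(437) · Id(437/437) = 396 · 1 = 396
Summing: (φ * Id)(437) = 437 + 414 + 418 + 396 = 1665.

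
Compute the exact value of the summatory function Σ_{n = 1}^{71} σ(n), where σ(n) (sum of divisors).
Σ_{n ≤ 71} σ(n) = 4137

Compute σ(n) for each 1 ≤ n ≤ 71: σ(1) = 1, σ(2) = 3, σ(3) = 4, σ(4) = 7, σ(5) = 6, σ(6) = 12, σ(7) = 8, σ(8) = 15, σ(9) = 13, σ(10) = 18, σ(11) = 12, σ(12) = 28, σ(13) = 14, σ(14) = 24, σ(15) = 24, σ(16) = 31, σ(17) = 18, σ(18) = 39, σ(19) = 20, σ(20) = 42, σ(21) = 32, σ(22) = 36, σ(23) = 24, σ(24) = 60, σ(25) = 31, σ(26) = 42, σ(27) = 40, σ(28) = 56, σ(29) = 30, σ(30) = 72, σ(31) = 32, σ(32) = 63, σ(33) = 48, σ(34) = 54, σ(35) = 48, σ(36) = 91, σ(37) = 38, σ(38) = 60, σ(39) = 56, σ(40) = 90, σ(41) = 42, σ(42) = 96, σ(43) = 44, σ(44) = 84, σ(45) = 78, σ(46) = 72, σ(47) = 48, σ(48) = 124, σ(49) = 57, σ(50) = 93, σ(51) = 72, σ(52) = 98, σ(53) = 54, σ(54) = 120, σ(55) = 72, σ(56) = 120, σ(57) = 80, σ(58) = 90, σ(59) = 60, σ(60) = 168, σ(61) = 62, σ(62) = 96, σ(63) = 104, σ(64) = 127, σ(65) = 84, σ(66) = 144, σ(67) = 68, σ(68) = 126, σ(69) = 96, σ(70) = 144, σ(71) = 72. Summing all 71 values: 4137. (Average order: Σ_{n ≤ x} σ(n) ~ (π²/12) x². For x = 71, (π²/12)·71² ≈ 4146.06.)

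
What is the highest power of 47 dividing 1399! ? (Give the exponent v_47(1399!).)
v_47(1399!) = 29

Legendre's formula: v_p(n!) = Σ_{k ≥ 1} ⌊n / p^k⌋. For p = 47, n = 1399, the terms are:
  ⌊1399/47^1⌋ = ⌊1399/47⌋ = 29
(the next term ⌊1399/47^2⌋ = 0, terminating the sum). Summing: v_47(1399!) = 29 = 29.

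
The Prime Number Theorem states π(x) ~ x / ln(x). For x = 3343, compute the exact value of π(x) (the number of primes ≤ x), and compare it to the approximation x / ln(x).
π(3343) = 471;  x/ln(x) ≈ 411.97;  relative error ≈ 12.53%.

Directly count primes up to 3343: π(3343) = 471. The PNT approximation gives 3343/ln(3343) ≈ 3343/8.11462 ≈ 411.97. Relative error (π(x) − x/ln(x)) / π(x) ≈ 12.53%; the approximation is known to undercount slightly (Li(x) is a better estimate).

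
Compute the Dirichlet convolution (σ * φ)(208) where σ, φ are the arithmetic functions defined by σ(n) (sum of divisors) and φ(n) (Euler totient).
(σ * φ)(208) = 2080

Divisors of 208: [1, 2, 4, 8, 13, 16, 26, 52, 104, 208]. For each d | 208:
  d = 1: σ(1) · φ(208/1) = 1 · 96 = 96
  d = 2: σ(2) · φ(208/2) = 3 · 48 = 144
  d = 4: σ(4) · φ(208/4) = 7 · 24 = 168
  d = 8: σ(8) · φ(208/8) = 15 · 12 = 180
  d = 13: σ(13) · φ(208/13) = 14 · 8 = 112
  d = 16: σ(16) · φ(208/16) = 31 · 12 = 372
  d = 26: σ(26) · φ(208/26) = 42 · 4 = 168
  d = 52: σ(52) · φ(208/52) = 98 · 2 = 196
  d = 104: σ(104) · φ(208/104) = 210 · 1 = 210
  d = 208: σ(208) · φ(208/208) = 434 · 1 = 434
Summing: (σ * φ)(208) = 96 + 144 + 168 + 180 + 112 + 372 + 168 + 196 + 210 + 434 = 2080.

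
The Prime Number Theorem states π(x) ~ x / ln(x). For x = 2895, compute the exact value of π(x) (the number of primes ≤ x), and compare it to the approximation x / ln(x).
π(2895) = 418;  x/ln(x) ≈ 363.20;  relative error ≈ 13.11%.

Directly count primes up to 2895: π(2895) = 418. The PNT approximation gives 2895/ln(2895) ≈ 2895/7.97074 ≈ 363.20. Relative error (π(x) − x/ln(x)) / π(x) ≈ 13.11%; the approximation is known to undercount slightly (Li(x) is a better estimate).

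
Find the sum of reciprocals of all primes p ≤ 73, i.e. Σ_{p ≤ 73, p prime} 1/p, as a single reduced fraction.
Σ 1/p = 71544353681891529224514036059/40729680599249024150621323470

π(73) = 21, so the primes ≤ 73 are [2, 3, 5, 7, 11, 13, 17, 19, 23, 29, 31, 37, 41, 43, 47, 53, 59, 61, 67, 71, 73]. Summing 1/p over these primes: 71544353681891529224514036059/40729680599249024150621323470 ≈ 1.7566. Mertens estimate ln ln(73) + 0.2615 ≈ 1.7179.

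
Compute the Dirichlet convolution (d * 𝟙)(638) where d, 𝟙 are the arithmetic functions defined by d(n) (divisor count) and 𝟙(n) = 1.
(d * 𝟙)(638) = 27

Divisors of 638: [1, 2, 11, 22, 29, 58, 319, 638]. For each d | 638:
  d = 1: d(1) · 𝟙(638/1) = 1 · 1 = 1
  d = 2: d(2) · 𝟙(638/2) = 2 · 1 = 2
  d = 11: d(11) · 𝟙(638/11) = 2 · 1 = 2
  d = 22: d(22) · 𝟙(638/22) = 4 · 1 = 4
  d = 29: d(29) · 𝟙(638/29) = 2 · 1 = 2
  d = 58: d(58) · 𝟙(638/58) = 4 · 1 = 4
  d = 319: d(319) · 𝟙(638/319) = 4 · 1 = 4
  d = 638: d(638) · 𝟙(638/638) = 8 · 1 = 8
Summing: (d * 𝟙)(638) = 1 + 2 + 2 + 4 + 2 + 4 + 4 + 8 = 27.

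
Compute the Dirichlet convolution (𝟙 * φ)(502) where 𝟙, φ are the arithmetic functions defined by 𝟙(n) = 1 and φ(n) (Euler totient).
(𝟙 * φ)(502) = 502

Divisors of 502: [1, 2, 251, 502]. For each d | 502:
  d = 1: 𝟙(1) · φ(502/1) = 1 · 250 = 250
  d = 2: 𝟙(2) · φ(502/2) = 1 · 250 = 250
  d = 251: 𝟙(251) · φ(502/251) = 1 · 1 = 1
  d = 502: 𝟙(502) · φ(502/502) = 1 · 1 = 1
Summing: (𝟙 * φ)(502) = 250 + 250 + 1 + 1 = 502.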